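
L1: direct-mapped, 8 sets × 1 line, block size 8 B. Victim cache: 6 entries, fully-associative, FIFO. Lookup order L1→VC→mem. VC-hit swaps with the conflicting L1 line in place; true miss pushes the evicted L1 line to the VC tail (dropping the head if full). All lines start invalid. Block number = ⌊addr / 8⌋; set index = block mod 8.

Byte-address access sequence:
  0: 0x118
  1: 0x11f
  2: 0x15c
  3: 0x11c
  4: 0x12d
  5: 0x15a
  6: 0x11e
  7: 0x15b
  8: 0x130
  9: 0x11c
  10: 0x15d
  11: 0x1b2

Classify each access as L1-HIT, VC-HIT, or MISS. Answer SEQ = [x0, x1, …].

#0 0x118→b35/s3 MISS; vc=[]
#1 0x11f→b35/s3 L1-HIT; vc=[]
#2 0x15c→b43/s3 MISS; vc=[35]
#3 0x11c→b35/s3 VC-HIT; vc=[43]
#4 0x12d→b37/s5 MISS; vc=[43]
#5 0x15a→b43/s3 VC-HIT; vc=[35]
#6 0x11e→b35/s3 VC-HIT; vc=[43]
#7 0x15b→b43/s3 VC-HIT; vc=[35]
#8 0x130→b38/s6 MISS; vc=[35]
#9 0x11c→b35/s3 VC-HIT; vc=[43]
#10 0x15d→b43/s3 VC-HIT; vc=[35]
#11 0x1b2→b54/s6 MISS; vc=[35,38]

SEQ = [MISS, L1-HIT, MISS, VC-HIT, MISS, VC-HIT, VC-HIT, VC-HIT, MISS, VC-HIT, VC-HIT, MISS]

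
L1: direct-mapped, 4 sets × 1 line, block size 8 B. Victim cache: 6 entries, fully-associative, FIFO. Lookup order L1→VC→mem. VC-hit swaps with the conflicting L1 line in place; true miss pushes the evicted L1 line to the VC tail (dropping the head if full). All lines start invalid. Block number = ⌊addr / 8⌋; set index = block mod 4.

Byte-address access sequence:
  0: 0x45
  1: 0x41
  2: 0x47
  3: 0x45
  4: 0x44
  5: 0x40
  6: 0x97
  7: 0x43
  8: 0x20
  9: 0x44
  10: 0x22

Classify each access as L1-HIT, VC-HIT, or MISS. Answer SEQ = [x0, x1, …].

SEQ = [MISS, L1-HIT, L1-HIT, L1-HIT, L1-HIT, L1-HIT, MISS, L1-HIT, MISS, VC-HIT, VC-HIT]

  [0] addr=0x45 blk=8 s=0: MISS | VC []
  [1] addr=0x41 blk=8 s=0: L1-HIT | VC []
  [2] addr=0x47 blk=8 s=0: L1-HIT | VC []
  [3] addr=0x45 blk=8 s=0: L1-HIT | VC []
  [4] addr=0x44 blk=8 s=0: L1-HIT | VC []
  [5] addr=0x40 blk=8 s=0: L1-HIT | VC []
  [6] addr=0x97 blk=18 s=2: MISS | VC []
  [7] addr=0x43 blk=8 s=0: L1-HIT | VC []
  [8] addr=0x20 blk=4 s=0: MISS | VC [8]
  [9] addr=0x44 blk=8 s=0: VC-HIT | VC [4]
  [10] addr=0x22 blk=4 s=0: VC-HIT | VC [8]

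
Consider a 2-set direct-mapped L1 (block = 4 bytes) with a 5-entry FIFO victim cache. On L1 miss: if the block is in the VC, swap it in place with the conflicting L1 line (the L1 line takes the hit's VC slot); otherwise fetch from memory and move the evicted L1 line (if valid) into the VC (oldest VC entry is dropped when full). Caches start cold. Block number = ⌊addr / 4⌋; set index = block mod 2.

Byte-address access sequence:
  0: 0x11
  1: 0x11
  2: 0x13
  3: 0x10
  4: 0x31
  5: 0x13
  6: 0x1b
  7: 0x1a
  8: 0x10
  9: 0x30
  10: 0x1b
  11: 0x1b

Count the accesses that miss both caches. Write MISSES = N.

#0 0x11→b4/s0 MISS; vc=[]
#1 0x11→b4/s0 L1-HIT; vc=[]
#2 0x13→b4/s0 L1-HIT; vc=[]
#3 0x10→b4/s0 L1-HIT; vc=[]
#4 0x31→b12/s0 MISS; vc=[4]
#5 0x13→b4/s0 VC-HIT; vc=[12]
#6 0x1b→b6/s0 MISS; vc=[12,4]
#7 0x1a→b6/s0 L1-HIT; vc=[12,4]
#8 0x10→b4/s0 VC-HIT; vc=[12,6]
#9 0x30→b12/s0 VC-HIT; vc=[4,6]
#10 0x1b→b6/s0 VC-HIT; vc=[4,12]
#11 0x1b→b6/s0 L1-HIT; vc=[4,12]

MISSES = 3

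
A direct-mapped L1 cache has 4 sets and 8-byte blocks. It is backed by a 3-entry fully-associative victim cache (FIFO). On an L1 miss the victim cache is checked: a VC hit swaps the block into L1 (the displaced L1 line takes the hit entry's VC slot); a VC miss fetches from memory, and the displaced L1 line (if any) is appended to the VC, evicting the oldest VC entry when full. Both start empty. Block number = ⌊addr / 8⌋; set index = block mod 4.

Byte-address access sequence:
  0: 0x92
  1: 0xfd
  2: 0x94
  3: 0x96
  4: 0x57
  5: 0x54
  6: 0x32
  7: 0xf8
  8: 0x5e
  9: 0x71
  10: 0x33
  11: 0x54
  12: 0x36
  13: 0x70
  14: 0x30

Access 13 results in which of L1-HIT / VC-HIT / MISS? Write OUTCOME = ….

OUTCOME = VC-HIT

0: 0x92 (blk 18, set 2) → MISS  vc=[]
1: 0xfd (blk 31, set 3) → MISS  vc=[]
2: 0x94 (blk 18, set 2) → L1-HIT  vc=[]
3: 0x96 (blk 18, set 2) → L1-HIT  vc=[]
4: 0x57 (blk 10, set 2) → MISS  vc=[18]
5: 0x54 (blk 10, set 2) → L1-HIT  vc=[18]
6: 0x32 (blk 6, set 2) → MISS  vc=[18, 10]
7: 0xf8 (blk 31, set 3) → L1-HIT  vc=[18, 10]
8: 0x5e (blk 11, set 3) → MISS  vc=[18, 10, 31]
9: 0x71 (blk 14, set 2) → MISS  vc=[10, 31, 6]
10: 0x33 (blk 6, set 2) → VC-HIT  vc=[10, 31, 14]
11: 0x54 (blk 10, set 2) → VC-HIT  vc=[6, 31, 14]
12: 0x36 (blk 6, set 2) → VC-HIT  vc=[10, 31, 14]
13: 0x70 (blk 14, set 2) → VC-HIT  vc=[10, 31, 6]
14: 0x30 (blk 6, set 2) → VC-HIT  vc=[10, 31, 14]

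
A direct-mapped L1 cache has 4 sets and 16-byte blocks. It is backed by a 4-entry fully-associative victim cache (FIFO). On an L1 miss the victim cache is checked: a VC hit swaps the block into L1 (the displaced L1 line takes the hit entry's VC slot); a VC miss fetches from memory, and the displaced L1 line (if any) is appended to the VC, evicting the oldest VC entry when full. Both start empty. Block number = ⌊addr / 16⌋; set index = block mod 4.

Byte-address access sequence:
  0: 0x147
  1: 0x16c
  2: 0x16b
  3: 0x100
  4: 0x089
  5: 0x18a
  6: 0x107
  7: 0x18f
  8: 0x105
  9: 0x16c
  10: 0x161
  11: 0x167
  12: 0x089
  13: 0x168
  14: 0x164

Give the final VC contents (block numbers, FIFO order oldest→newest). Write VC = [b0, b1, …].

VC = [20, 24, 16]

#0 0x147→b20/s0 MISS; vc=[]
#1 0x16c→b22/s2 MISS; vc=[]
#2 0x16b→b22/s2 L1-HIT; vc=[]
#3 0x100→b16/s0 MISS; vc=[20]
#4 0x89→b8/s0 MISS; vc=[20,16]
#5 0x18a→b24/s0 MISS; vc=[20,16,8]
#6 0x107→b16/s0 VC-HIT; vc=[20,24,8]
#7 0x18f→b24/s0 VC-HIT; vc=[20,16,8]
#8 0x105→b16/s0 VC-HIT; vc=[20,24,8]
#9 0x16c→b22/s2 L1-HIT; vc=[20,24,8]
#10 0x161→b22/s2 L1-HIT; vc=[20,24,8]
#11 0x167→b22/s2 L1-HIT; vc=[20,24,8]
#12 0x89→b8/s0 VC-HIT; vc=[20,24,16]
#13 0x168→b22/s2 L1-HIT; vc=[20,24,16]
#14 0x164→b22/s2 L1-HIT; vc=[20,24,16]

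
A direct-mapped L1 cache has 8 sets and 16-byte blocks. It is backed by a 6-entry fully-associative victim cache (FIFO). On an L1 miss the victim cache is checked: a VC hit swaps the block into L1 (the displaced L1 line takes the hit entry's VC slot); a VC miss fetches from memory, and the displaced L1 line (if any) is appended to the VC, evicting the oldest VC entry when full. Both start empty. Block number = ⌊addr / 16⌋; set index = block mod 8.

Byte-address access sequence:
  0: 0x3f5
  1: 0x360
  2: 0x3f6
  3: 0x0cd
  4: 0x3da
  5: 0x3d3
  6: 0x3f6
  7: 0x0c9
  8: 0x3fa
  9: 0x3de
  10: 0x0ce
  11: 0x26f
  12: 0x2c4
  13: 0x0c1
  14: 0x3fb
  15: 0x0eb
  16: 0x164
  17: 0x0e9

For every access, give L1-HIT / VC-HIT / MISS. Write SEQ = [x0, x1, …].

#0 0x3f5→b63/s7 MISS; vc=[]
#1 0x360→b54/s6 MISS; vc=[]
#2 0x3f6→b63/s7 L1-HIT; vc=[]
#3 0xcd→b12/s4 MISS; vc=[]
#4 0x3da→b61/s5 MISS; vc=[]
#5 0x3d3→b61/s5 L1-HIT; vc=[]
#6 0x3f6→b63/s7 L1-HIT; vc=[]
#7 0xc9→b12/s4 L1-HIT; vc=[]
#8 0x3fa→b63/s7 L1-HIT; vc=[]
#9 0x3de→b61/s5 L1-HIT; vc=[]
#10 0xce→b12/s4 L1-HIT; vc=[]
#11 0x26f→b38/s6 MISS; vc=[54]
#12 0x2c4→b44/s4 MISS; vc=[54,12]
#13 0xc1→b12/s4 VC-HIT; vc=[54,44]
#14 0x3fb→b63/s7 L1-HIT; vc=[54,44]
#15 0xeb→b14/s6 MISS; vc=[54,44,38]
#16 0x164→b22/s6 MISS; vc=[54,44,38,14]
#17 0xe9→b14/s6 VC-HIT; vc=[54,44,38,22]

SEQ = [MISS, MISS, L1-HIT, MISS, MISS, L1-HIT, L1-HIT, L1-HIT, L1-HIT, L1-HIT, L1-HIT, MISS, MISS, VC-HIT, L1-HIT, MISS, MISS, VC-HIT]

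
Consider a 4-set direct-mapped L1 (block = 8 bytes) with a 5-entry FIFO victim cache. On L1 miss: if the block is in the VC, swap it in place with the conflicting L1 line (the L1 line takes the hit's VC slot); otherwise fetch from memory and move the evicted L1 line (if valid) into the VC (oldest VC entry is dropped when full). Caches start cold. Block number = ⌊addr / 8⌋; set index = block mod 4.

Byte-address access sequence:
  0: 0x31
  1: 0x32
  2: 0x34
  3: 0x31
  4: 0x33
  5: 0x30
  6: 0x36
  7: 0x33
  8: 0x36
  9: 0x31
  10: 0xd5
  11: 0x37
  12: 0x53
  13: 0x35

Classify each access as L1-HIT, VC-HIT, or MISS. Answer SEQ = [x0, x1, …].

SEQ = [MISS, L1-HIT, L1-HIT, L1-HIT, L1-HIT, L1-HIT, L1-HIT, L1-HIT, L1-HIT, L1-HIT, MISS, VC-HIT, MISS, VC-HIT]

0: 0x31 (blk 6, set 2) → MISS  vc=[]
1: 0x32 (blk 6, set 2) → L1-HIT  vc=[]
2: 0x34 (blk 6, set 2) → L1-HIT  vc=[]
3: 0x31 (blk 6, set 2) → L1-HIT  vc=[]
4: 0x33 (blk 6, set 2) → L1-HIT  vc=[]
5: 0x30 (blk 6, set 2) → L1-HIT  vc=[]
6: 0x36 (blk 6, set 2) → L1-HIT  vc=[]
7: 0x33 (blk 6, set 2) → L1-HIT  vc=[]
8: 0x36 (blk 6, set 2) → L1-HIT  vc=[]
9: 0x31 (blk 6, set 2) → L1-HIT  vc=[]
10: 0xd5 (blk 26, set 2) → MISS  vc=[6]
11: 0x37 (blk 6, set 2) → VC-HIT  vc=[26]
12: 0x53 (blk 10, set 2) → MISS  vc=[26, 6]
13: 0x35 (blk 6, set 2) → VC-HIT  vc=[26, 10]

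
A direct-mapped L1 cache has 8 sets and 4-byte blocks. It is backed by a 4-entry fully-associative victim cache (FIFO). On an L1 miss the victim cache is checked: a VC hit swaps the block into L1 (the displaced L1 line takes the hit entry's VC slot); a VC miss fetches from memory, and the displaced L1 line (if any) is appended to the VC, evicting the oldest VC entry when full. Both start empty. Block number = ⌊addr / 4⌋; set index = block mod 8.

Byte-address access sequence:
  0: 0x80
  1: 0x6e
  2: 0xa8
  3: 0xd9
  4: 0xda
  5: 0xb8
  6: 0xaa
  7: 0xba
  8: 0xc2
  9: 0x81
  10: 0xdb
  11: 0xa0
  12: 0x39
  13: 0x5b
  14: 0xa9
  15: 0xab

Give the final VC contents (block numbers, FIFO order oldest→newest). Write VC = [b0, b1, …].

VC = [48, 32, 54, 14]

  [0] addr=0x80 blk=32 s=0: MISS | VC []
  [1] addr=0x6e blk=27 s=3: MISS | VC []
  [2] addr=0xa8 blk=42 s=2: MISS | VC []
  [3] addr=0xd9 blk=54 s=6: MISS | VC []
  [4] addr=0xda blk=54 s=6: L1-HIT | VC []
  [5] addr=0xb8 blk=46 s=6: MISS | VC [54]
  [6] addr=0xaa blk=42 s=2: L1-HIT | VC [54]
  [7] addr=0xba blk=46 s=6: L1-HIT | VC [54]
  [8] addr=0xc2 blk=48 s=0: MISS | VC [54, 32]
  [9] addr=0x81 blk=32 s=0: VC-HIT | VC [54, 48]
  [10] addr=0xdb blk=54 s=6: VC-HIT | VC [46, 48]
  [11] addr=0xa0 blk=40 s=0: MISS | VC [46, 48, 32]
  [12] addr=0x39 blk=14 s=6: MISS | VC [46, 48, 32, 54]
  [13] addr=0x5b blk=22 s=6: MISS | VC [48, 32, 54, 14]
  [14] addr=0xa9 blk=42 s=2: L1-HIT | VC [48, 32, 54, 14]
  [15] addr=0xab blk=42 s=2: L1-HIT | VC [48, 32, 54, 14]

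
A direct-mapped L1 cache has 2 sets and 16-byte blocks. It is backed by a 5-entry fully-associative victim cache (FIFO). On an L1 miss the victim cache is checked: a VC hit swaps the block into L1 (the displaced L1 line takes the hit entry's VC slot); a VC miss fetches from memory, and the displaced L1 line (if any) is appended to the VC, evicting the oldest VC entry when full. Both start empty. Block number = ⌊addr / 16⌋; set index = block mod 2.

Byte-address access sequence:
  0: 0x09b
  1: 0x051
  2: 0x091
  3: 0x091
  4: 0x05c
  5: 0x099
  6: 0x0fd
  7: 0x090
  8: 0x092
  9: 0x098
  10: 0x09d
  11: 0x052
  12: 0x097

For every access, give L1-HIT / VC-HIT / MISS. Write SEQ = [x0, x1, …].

SEQ = [MISS, MISS, VC-HIT, L1-HIT, VC-HIT, VC-HIT, MISS, VC-HIT, L1-HIT, L1-HIT, L1-HIT, VC-HIT, VC-HIT]

  [0] addr=0x9b blk=9 s=1: MISS | VC []
  [1] addr=0x51 blk=5 s=1: MISS | VC [9]
  [2] addr=0x91 blk=9 s=1: VC-HIT | VC [5]
  [3] addr=0x91 blk=9 s=1: L1-HIT | VC [5]
  [4] addr=0x5c blk=5 s=1: VC-HIT | VC [9]
  [5] addr=0x99 blk=9 s=1: VC-HIT | VC [5]
  [6] addr=0xfd blk=15 s=1: MISS | VC [5, 9]
  [7] addr=0x90 blk=9 s=1: VC-HIT | VC [5, 15]
  [8] addr=0x92 blk=9 s=1: L1-HIT | VC [5, 15]
  [9] addr=0x98 blk=9 s=1: L1-HIT | VC [5, 15]
  [10] addr=0x9d blk=9 s=1: L1-HIT | VC [5, 15]
  [11] addr=0x52 blk=5 s=1: VC-HIT | VC [9, 15]
  [12] addr=0x97 blk=9 s=1: VC-HIT | VC [5, 15]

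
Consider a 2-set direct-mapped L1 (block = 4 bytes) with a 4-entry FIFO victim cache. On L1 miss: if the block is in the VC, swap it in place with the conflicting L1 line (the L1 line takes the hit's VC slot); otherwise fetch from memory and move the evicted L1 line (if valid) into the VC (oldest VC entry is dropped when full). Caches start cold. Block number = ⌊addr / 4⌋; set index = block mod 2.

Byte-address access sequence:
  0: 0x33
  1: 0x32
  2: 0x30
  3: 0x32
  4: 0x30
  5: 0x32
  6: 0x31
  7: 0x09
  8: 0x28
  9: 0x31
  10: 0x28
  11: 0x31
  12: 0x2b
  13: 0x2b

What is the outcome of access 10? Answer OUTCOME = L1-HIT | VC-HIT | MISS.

OUTCOME = VC-HIT

#0 0x33→b12/s0 MISS; vc=[]
#1 0x32→b12/s0 L1-HIT; vc=[]
#2 0x30→b12/s0 L1-HIT; vc=[]
#3 0x32→b12/s0 L1-HIT; vc=[]
#4 0x30→b12/s0 L1-HIT; vc=[]
#5 0x32→b12/s0 L1-HIT; vc=[]
#6 0x31→b12/s0 L1-HIT; vc=[]
#7 0x9→b2/s0 MISS; vc=[12]
#8 0x28→b10/s0 MISS; vc=[12,2]
#9 0x31→b12/s0 VC-HIT; vc=[10,2]
#10 0x28→b10/s0 VC-HIT; vc=[12,2]
#11 0x31→b12/s0 VC-HIT; vc=[10,2]
#12 0x2b→b10/s0 VC-HIT; vc=[12,2]
#13 0x2b→b10/s0 L1-HIT; vc=[12,2]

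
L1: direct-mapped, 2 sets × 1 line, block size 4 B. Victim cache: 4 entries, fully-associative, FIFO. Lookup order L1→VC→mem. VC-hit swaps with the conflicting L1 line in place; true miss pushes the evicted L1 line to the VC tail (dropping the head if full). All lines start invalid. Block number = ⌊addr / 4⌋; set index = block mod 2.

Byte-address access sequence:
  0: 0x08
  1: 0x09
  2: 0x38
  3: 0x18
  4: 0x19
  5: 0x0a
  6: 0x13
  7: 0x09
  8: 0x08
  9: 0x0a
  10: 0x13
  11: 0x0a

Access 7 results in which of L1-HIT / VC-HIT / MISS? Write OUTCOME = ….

OUTCOME = VC-HIT

0: 0x8 (blk 2, set 0) → MISS  vc=[]
1: 0x9 (blk 2, set 0) → L1-HIT  vc=[]
2: 0x38 (blk 14, set 0) → MISS  vc=[2]
3: 0x18 (blk 6, set 0) → MISS  vc=[2, 14]
4: 0x19 (blk 6, set 0) → L1-HIT  vc=[2, 14]
5: 0xa (blk 2, set 0) → VC-HIT  vc=[6, 14]
6: 0x13 (blk 4, set 0) → MISS  vc=[6, 14, 2]
7: 0x9 (blk 2, set 0) → VC-HIT  vc=[6, 14, 4]
8: 0x8 (blk 2, set 0) → L1-HIT  vc=[6, 14, 4]
9: 0xa (blk 2, set 0) → L1-HIT  vc=[6, 14, 4]
10: 0x13 (blk 4, set 0) → VC-HIT  vc=[6, 14, 2]
11: 0xa (blk 2, set 0) → VC-HIT  vc=[6, 14, 4]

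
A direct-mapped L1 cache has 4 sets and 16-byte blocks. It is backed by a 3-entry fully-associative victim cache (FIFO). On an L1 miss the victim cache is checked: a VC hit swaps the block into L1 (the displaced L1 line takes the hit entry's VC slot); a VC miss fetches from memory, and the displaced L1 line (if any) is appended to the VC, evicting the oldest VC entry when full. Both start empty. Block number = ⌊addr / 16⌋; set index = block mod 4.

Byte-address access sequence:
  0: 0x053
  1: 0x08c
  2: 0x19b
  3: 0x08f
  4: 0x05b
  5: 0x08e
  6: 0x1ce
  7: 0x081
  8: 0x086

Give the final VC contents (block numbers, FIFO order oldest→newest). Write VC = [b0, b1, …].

#0 0x53→b5/s1 MISS; vc=[]
#1 0x8c→b8/s0 MISS; vc=[]
#2 0x19b→b25/s1 MISS; vc=[5]
#3 0x8f→b8/s0 L1-HIT; vc=[5]
#4 0x5b→b5/s1 VC-HIT; vc=[25]
#5 0x8e→b8/s0 L1-HIT; vc=[25]
#6 0x1ce→b28/s0 MISS; vc=[25,8]
#7 0x81→b8/s0 VC-HIT; vc=[25,28]
#8 0x86→b8/s0 L1-HIT; vc=[25,28]

VC = [25, 28]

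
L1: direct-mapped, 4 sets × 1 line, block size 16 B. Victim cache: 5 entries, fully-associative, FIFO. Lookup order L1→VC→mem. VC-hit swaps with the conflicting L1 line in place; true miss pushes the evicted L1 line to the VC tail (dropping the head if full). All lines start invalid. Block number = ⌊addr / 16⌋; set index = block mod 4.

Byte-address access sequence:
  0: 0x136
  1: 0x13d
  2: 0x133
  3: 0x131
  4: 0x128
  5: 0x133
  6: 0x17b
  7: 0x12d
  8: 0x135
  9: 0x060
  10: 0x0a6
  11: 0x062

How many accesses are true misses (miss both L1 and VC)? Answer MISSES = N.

0: 0x136 (blk 19, set 3) → MISS  vc=[]
1: 0x13d (blk 19, set 3) → L1-HIT  vc=[]
2: 0x133 (blk 19, set 3) → L1-HIT  vc=[]
3: 0x131 (blk 19, set 3) → L1-HIT  vc=[]
4: 0x128 (blk 18, set 2) → MISS  vc=[]
5: 0x133 (blk 19, set 3) → L1-HIT  vc=[]
6: 0x17b (blk 23, set 3) → MISS  vc=[19]
7: 0x12d (blk 18, set 2) → L1-HIT  vc=[19]
8: 0x135 (blk 19, set 3) → VC-HIT  vc=[23]
9: 0x60 (blk 6, set 2) → MISS  vc=[23, 18]
10: 0xa6 (blk 10, set 2) → MISS  vc=[23, 18, 6]
11: 0x62 (blk 6, set 2) → VC-HIT  vc=[23, 18, 10]

MISSES = 5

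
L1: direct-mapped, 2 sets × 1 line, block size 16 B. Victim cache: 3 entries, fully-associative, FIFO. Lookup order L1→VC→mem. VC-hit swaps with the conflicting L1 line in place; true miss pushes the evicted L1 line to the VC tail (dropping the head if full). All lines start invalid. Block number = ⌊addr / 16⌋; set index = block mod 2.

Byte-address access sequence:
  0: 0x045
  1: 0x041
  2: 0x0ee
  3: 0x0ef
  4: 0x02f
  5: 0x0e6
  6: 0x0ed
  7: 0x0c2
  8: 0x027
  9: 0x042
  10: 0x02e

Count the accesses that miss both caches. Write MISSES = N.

MISSES = 4

#0 0x45→b4/s0 MISS; vc=[]
#1 0x41→b4/s0 L1-HIT; vc=[]
#2 0xee→b14/s0 MISS; vc=[4]
#3 0xef→b14/s0 L1-HIT; vc=[4]
#4 0x2f→b2/s0 MISS; vc=[4,14]
#5 0xe6→b14/s0 VC-HIT; vc=[4,2]
#6 0xed→b14/s0 L1-HIT; vc=[4,2]
#7 0xc2→b12/s0 MISS; vc=[4,2,14]
#8 0x27→b2/s0 VC-HIT; vc=[4,12,14]
#9 0x42→b4/s0 VC-HIT; vc=[2,12,14]
#10 0x2e→b2/s0 VC-HIT; vc=[4,12,14]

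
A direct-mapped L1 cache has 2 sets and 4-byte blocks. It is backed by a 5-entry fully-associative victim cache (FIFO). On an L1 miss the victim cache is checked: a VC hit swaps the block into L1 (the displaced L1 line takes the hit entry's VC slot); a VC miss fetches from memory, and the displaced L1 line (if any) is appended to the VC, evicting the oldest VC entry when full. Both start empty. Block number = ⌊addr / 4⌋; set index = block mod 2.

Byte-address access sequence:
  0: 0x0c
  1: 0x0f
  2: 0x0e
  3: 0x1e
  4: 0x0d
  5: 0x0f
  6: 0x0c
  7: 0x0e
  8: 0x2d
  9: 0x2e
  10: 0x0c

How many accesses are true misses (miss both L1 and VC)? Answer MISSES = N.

0: 0xc (blk 3, set 1) → MISS  vc=[]
1: 0xf (blk 3, set 1) → L1-HIT  vc=[]
2: 0xe (blk 3, set 1) → L1-HIT  vc=[]
3: 0x1e (blk 7, set 1) → MISS  vc=[3]
4: 0xd (blk 3, set 1) → VC-HIT  vc=[7]
5: 0xf (blk 3, set 1) → L1-HIT  vc=[7]
6: 0xc (blk 3, set 1) → L1-HIT  vc=[7]
7: 0xe (blk 3, set 1) → L1-HIT  vc=[7]
8: 0x2d (blk 11, set 1) → MISS  vc=[7, 3]
9: 0x2e (blk 11, set 1) → L1-HIT  vc=[7, 3]
10: 0xc (blk 3, set 1) → VC-HIT  vc=[7, 11]

MISSES = 3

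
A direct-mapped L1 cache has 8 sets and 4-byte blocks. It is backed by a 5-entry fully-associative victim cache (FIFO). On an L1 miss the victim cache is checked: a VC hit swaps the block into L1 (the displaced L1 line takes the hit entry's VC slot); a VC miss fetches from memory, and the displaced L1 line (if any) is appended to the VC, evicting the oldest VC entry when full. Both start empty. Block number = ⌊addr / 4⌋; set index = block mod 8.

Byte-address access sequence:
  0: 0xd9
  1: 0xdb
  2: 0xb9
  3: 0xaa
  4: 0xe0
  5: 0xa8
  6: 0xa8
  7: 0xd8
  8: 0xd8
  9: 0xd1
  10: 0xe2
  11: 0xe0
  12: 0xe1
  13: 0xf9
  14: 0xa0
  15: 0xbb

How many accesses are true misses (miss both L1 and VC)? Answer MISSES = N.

MISSES = 7

#0 0xd9→b54/s6 MISS; vc=[]
#1 0xdb→b54/s6 L1-HIT; vc=[]
#2 0xb9→b46/s6 MISS; vc=[54]
#3 0xaa→b42/s2 MISS; vc=[54]
#4 0xe0→b56/s0 MISS; vc=[54]
#5 0xa8→b42/s2 L1-HIT; vc=[54]
#6 0xa8→b42/s2 L1-HIT; vc=[54]
#7 0xd8→b54/s6 VC-HIT; vc=[46]
#8 0xd8→b54/s6 L1-HIT; vc=[46]
#9 0xd1→b52/s4 MISS; vc=[46]
#10 0xe2→b56/s0 L1-HIT; vc=[46]
#11 0xe0→b56/s0 L1-HIT; vc=[46]
#12 0xe1→b56/s0 L1-HIT; vc=[46]
#13 0xf9→b62/s6 MISS; vc=[46,54]
#14 0xa0→b40/s0 MISS; vc=[46,54,56]
#15 0xbb→b46/s6 VC-HIT; vc=[62,54,56]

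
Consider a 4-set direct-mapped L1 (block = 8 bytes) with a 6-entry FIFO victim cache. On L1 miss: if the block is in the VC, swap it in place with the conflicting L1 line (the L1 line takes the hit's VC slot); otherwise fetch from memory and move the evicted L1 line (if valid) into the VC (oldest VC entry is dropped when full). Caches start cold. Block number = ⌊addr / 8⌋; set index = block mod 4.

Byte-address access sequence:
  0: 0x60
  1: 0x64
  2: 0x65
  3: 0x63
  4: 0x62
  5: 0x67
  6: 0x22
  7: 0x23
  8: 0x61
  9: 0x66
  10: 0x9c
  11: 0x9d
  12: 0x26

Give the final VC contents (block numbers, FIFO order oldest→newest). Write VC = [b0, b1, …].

  [0] addr=0x60 blk=12 s=0: MISS | VC []
  [1] addr=0x64 blk=12 s=0: L1-HIT | VC []
  [2] addr=0x65 blk=12 s=0: L1-HIT | VC []
  [3] addr=0x63 blk=12 s=0: L1-HIT | VC []
  [4] addr=0x62 blk=12 s=0: L1-HIT | VC []
  [5] addr=0x67 blk=12 s=0: L1-HIT | VC []
  [6] addr=0x22 blk=4 s=0: MISS | VC [12]
  [7] addr=0x23 blk=4 s=0: L1-HIT | VC [12]
  [8] addr=0x61 blk=12 s=0: VC-HIT | VC [4]
  [9] addr=0x66 blk=12 s=0: L1-HIT | VC [4]
  [10] addr=0x9c blk=19 s=3: MISS | VC [4]
  [11] addr=0x9d blk=19 s=3: L1-HIT | VC [4]
  [12] addr=0x26 blk=4 s=0: VC-HIT | VC [12]

VC = [12]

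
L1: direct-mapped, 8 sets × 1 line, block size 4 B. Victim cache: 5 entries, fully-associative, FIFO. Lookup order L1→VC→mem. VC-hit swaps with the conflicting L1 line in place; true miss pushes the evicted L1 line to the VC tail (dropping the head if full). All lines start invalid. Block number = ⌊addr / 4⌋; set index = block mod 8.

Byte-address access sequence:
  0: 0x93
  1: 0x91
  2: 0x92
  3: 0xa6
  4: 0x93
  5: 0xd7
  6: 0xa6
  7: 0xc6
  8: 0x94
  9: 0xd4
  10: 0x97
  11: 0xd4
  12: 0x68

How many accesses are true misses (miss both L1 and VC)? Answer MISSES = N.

#0 0x93→b36/s4 MISS; vc=[]
#1 0x91→b36/s4 L1-HIT; vc=[]
#2 0x92→b36/s4 L1-HIT; vc=[]
#3 0xa6→b41/s1 MISS; vc=[]
#4 0x93→b36/s4 L1-HIT; vc=[]
#5 0xd7→b53/s5 MISS; vc=[]
#6 0xa6→b41/s1 L1-HIT; vc=[]
#7 0xc6→b49/s1 MISS; vc=[41]
#8 0x94→b37/s5 MISS; vc=[41,53]
#9 0xd4→b53/s5 VC-HIT; vc=[41,37]
#10 0x97→b37/s5 VC-HIT; vc=[41,53]
#11 0xd4→b53/s5 VC-HIT; vc=[41,37]
#12 0x68→b26/s2 MISS; vc=[41,37]

MISSES = 6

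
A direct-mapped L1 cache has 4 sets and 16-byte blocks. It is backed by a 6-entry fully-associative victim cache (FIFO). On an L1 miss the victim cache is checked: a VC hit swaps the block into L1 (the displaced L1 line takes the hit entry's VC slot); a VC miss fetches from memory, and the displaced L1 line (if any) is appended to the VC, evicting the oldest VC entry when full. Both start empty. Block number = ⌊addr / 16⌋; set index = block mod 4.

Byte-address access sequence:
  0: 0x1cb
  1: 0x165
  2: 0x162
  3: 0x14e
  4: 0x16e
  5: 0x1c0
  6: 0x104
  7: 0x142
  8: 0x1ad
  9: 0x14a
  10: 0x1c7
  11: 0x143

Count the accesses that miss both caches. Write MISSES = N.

MISSES = 5

0: 0x1cb (blk 28, set 0) → MISS  vc=[]
1: 0x165 (blk 22, set 2) → MISS  vc=[]
2: 0x162 (blk 22, set 2) → L1-HIT  vc=[]
3: 0x14e (blk 20, set 0) → MISS  vc=[28]
4: 0x16e (blk 22, set 2) → L1-HIT  vc=[28]
5: 0x1c0 (blk 28, set 0) → VC-HIT  vc=[20]
6: 0x104 (blk 16, set 0) → MISS  vc=[20, 28]
7: 0x142 (blk 20, set 0) → VC-HIT  vc=[16, 28]
8: 0x1ad (blk 26, set 2) → MISS  vc=[16, 28, 22]
9: 0x14a (blk 20, set 0) → L1-HIT  vc=[16, 28, 22]
10: 0x1c7 (blk 28, set 0) → VC-HIT  vc=[16, 20, 22]
11: 0x143 (blk 20, set 0) → VC-HIT  vc=[16, 28, 22]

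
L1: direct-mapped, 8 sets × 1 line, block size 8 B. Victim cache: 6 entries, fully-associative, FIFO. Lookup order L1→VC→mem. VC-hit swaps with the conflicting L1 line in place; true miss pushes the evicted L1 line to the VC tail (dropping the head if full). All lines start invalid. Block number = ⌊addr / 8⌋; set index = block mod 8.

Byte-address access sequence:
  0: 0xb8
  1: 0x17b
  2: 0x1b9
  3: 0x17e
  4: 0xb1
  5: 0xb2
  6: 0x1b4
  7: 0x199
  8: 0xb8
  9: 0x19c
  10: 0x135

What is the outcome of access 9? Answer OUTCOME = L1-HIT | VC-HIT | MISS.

#0 0xb8→b23/s7 MISS; vc=[]
#1 0x17b→b47/s7 MISS; vc=[23]
#2 0x1b9→b55/s7 MISS; vc=[23,47]
#3 0x17e→b47/s7 VC-HIT; vc=[23,55]
#4 0xb1→b22/s6 MISS; vc=[23,55]
#5 0xb2→b22/s6 L1-HIT; vc=[23,55]
#6 0x1b4→b54/s6 MISS; vc=[23,55,22]
#7 0x199→b51/s3 MISS; vc=[23,55,22]
#8 0xb8→b23/s7 VC-HIT; vc=[47,55,22]
#9 0x19c→b51/s3 L1-HIT; vc=[47,55,22]
#10 0x135→b38/s6 MISS; vc=[47,55,22,54]

OUTCOME = L1-HIT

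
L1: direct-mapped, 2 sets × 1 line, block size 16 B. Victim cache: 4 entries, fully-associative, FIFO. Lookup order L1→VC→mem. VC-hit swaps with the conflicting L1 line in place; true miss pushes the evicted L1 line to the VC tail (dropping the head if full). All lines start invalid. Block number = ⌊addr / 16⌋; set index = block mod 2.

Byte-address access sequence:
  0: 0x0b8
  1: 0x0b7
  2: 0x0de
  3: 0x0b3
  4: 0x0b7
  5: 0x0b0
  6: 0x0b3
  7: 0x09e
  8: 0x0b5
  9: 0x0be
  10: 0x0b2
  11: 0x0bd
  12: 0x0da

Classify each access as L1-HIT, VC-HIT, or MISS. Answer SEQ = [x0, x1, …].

SEQ = [MISS, L1-HIT, MISS, VC-HIT, L1-HIT, L1-HIT, L1-HIT, MISS, VC-HIT, L1-HIT, L1-HIT, L1-HIT, VC-HIT]

0: 0xb8 (blk 11, set 1) → MISS  vc=[]
1: 0xb7 (blk 11, set 1) → L1-HIT  vc=[]
2: 0xde (blk 13, set 1) → MISS  vc=[11]
3: 0xb3 (blk 11, set 1) → VC-HIT  vc=[13]
4: 0xb7 (blk 11, set 1) → L1-HIT  vc=[13]
5: 0xb0 (blk 11, set 1) → L1-HIT  vc=[13]
6: 0xb3 (blk 11, set 1) → L1-HIT  vc=[13]
7: 0x9e (blk 9, set 1) → MISS  vc=[13, 11]
8: 0xb5 (blk 11, set 1) → VC-HIT  vc=[13, 9]
9: 0xbe (blk 11, set 1) → L1-HIT  vc=[13, 9]
10: 0xb2 (blk 11, set 1) → L1-HIT  vc=[13, 9]
11: 0xbd (blk 11, set 1) → L1-HIT  vc=[13, 9]
12: 0xda (blk 13, set 1) → VC-HIT  vc=[11, 9]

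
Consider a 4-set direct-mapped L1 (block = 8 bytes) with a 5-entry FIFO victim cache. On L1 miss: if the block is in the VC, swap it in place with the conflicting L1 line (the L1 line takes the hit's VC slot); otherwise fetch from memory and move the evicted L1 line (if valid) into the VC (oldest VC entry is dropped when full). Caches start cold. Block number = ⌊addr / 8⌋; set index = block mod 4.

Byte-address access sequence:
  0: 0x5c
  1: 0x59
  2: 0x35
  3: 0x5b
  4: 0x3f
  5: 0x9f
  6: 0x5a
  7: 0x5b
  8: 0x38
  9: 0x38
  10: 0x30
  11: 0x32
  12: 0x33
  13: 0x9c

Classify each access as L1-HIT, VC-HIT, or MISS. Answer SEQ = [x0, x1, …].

0: 0x5c (blk 11, set 3) → MISS  vc=[]
1: 0x59 (blk 11, set 3) → L1-HIT  vc=[]
2: 0x35 (blk 6, set 2) → MISS  vc=[]
3: 0x5b (blk 11, set 3) → L1-HIT  vc=[]
4: 0x3f (blk 7, set 3) → MISS  vc=[11]
5: 0x9f (blk 19, set 3) → MISS  vc=[11, 7]
6: 0x5a (blk 11, set 3) → VC-HIT  vc=[19, 7]
7: 0x5b (blk 11, set 3) → L1-HIT  vc=[19, 7]
8: 0x38 (blk 7, set 3) → VC-HIT  vc=[19, 11]
9: 0x38 (blk 7, set 3) → L1-HIT  vc=[19, 11]
10: 0x30 (blk 6, set 2) → L1-HIT  vc=[19, 11]
11: 0x32 (blk 6, set 2) → L1-HIT  vc=[19, 11]
12: 0x33 (blk 6, set 2) → L1-HIT  vc=[19, 11]
13: 0x9c (blk 19, set 3) → VC-HIT  vc=[7, 11]

SEQ = [MISS, L1-HIT, MISS, L1-HIT, MISS, MISS, VC-HIT, L1-HIT, VC-HIT, L1-HIT, L1-HIT, L1-HIT, L1-HIT, VC-HIT]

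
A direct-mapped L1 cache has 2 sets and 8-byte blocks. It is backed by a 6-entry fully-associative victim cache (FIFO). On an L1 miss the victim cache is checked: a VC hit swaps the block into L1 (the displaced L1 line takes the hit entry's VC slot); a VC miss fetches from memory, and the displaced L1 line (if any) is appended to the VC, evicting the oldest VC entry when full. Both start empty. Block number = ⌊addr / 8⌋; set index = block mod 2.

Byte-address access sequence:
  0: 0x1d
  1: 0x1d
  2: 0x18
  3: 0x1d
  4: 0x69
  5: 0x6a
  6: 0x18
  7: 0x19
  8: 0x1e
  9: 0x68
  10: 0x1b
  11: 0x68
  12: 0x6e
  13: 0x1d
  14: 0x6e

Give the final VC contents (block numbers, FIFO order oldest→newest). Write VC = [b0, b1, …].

VC = [3]

0: 0x1d (blk 3, set 1) → MISS  vc=[]
1: 0x1d (blk 3, set 1) → L1-HIT  vc=[]
2: 0x18 (blk 3, set 1) → L1-HIT  vc=[]
3: 0x1d (blk 3, set 1) → L1-HIT  vc=[]
4: 0x69 (blk 13, set 1) → MISS  vc=[3]
5: 0x6a (blk 13, set 1) → L1-HIT  vc=[3]
6: 0x18 (blk 3, set 1) → VC-HIT  vc=[13]
7: 0x19 (blk 3, set 1) → L1-HIT  vc=[13]
8: 0x1e (blk 3, set 1) → L1-HIT  vc=[13]
9: 0x68 (blk 13, set 1) → VC-HIT  vc=[3]
10: 0x1b (blk 3, set 1) → VC-HIT  vc=[13]
11: 0x68 (blk 13, set 1) → VC-HIT  vc=[3]
12: 0x6e (blk 13, set 1) → L1-HIT  vc=[3]
13: 0x1d (blk 3, set 1) → VC-HIT  vc=[13]
14: 0x6e (blk 13, set 1) → VC-HIT  vc=[3]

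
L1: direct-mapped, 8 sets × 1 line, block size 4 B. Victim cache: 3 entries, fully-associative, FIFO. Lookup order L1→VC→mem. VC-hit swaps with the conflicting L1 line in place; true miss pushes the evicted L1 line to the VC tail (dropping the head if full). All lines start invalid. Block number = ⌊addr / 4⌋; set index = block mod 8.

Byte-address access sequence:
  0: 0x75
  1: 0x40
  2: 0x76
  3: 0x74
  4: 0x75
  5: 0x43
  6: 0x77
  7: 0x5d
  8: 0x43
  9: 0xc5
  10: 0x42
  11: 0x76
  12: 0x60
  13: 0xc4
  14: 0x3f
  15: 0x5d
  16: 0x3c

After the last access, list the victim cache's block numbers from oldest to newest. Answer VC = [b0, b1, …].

  [0] addr=0x75 blk=29 s=5: MISS | VC []
  [1] addr=0x40 blk=16 s=0: MISS | VC []
  [2] addr=0x76 blk=29 s=5: L1-HIT | VC []
  [3] addr=0x74 blk=29 s=5: L1-HIT | VC []
  [4] addr=0x75 blk=29 s=5: L1-HIT | VC []
  [5] addr=0x43 blk=16 s=0: L1-HIT | VC []
  [6] addr=0x77 blk=29 s=5: L1-HIT | VC []
  [7] addr=0x5d blk=23 s=7: MISS | VC []
  [8] addr=0x43 blk=16 s=0: L1-HIT | VC []
  [9] addr=0xc5 blk=49 s=1: MISS | VC []
  [10] addr=0x42 blk=16 s=0: L1-HIT | VC []
  [11] addr=0x76 blk=29 s=5: L1-HIT | VC []
  [12] addr=0x60 blk=24 s=0: MISS | VC [16]
  [13] addr=0xc4 blk=49 s=1: L1-HIT | VC [16]
  [14] addr=0x3f blk=15 s=7: MISS | VC [16, 23]
  [15] addr=0x5d blk=23 s=7: VC-HIT | VC [16, 15]
  [16] addr=0x3c blk=15 s=7: VC-HIT | VC [16, 23]

VC = [16, 23]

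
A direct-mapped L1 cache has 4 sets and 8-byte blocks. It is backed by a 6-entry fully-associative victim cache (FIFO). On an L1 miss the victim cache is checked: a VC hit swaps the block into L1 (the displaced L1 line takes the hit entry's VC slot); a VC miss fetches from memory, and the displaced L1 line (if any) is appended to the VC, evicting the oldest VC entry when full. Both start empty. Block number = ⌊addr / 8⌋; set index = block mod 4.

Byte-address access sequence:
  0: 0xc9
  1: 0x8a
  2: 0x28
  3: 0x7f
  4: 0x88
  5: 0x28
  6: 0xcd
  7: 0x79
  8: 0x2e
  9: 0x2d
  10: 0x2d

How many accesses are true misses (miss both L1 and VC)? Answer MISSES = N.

MISSES = 4

0: 0xc9 (blk 25, set 1) → MISS  vc=[]
1: 0x8a (blk 17, set 1) → MISS  vc=[25]
2: 0x28 (blk 5, set 1) → MISS  vc=[25, 17]
3: 0x7f (blk 15, set 3) → MISS  vc=[25, 17]
4: 0x88 (blk 17, set 1) → VC-HIT  vc=[25, 5]
5: 0x28 (blk 5, set 1) → VC-HIT  vc=[25, 17]
6: 0xcd (blk 25, set 1) → VC-HIT  vc=[5, 17]
7: 0x79 (blk 15, set 3) → L1-HIT  vc=[5, 17]
8: 0x2e (blk 5, set 1) → VC-HIT  vc=[25, 17]
9: 0x2d (blk 5, set 1) → L1-HIT  vc=[25, 17]
10: 0x2d (blk 5, set 1) → L1-HIT  vc=[25, 17]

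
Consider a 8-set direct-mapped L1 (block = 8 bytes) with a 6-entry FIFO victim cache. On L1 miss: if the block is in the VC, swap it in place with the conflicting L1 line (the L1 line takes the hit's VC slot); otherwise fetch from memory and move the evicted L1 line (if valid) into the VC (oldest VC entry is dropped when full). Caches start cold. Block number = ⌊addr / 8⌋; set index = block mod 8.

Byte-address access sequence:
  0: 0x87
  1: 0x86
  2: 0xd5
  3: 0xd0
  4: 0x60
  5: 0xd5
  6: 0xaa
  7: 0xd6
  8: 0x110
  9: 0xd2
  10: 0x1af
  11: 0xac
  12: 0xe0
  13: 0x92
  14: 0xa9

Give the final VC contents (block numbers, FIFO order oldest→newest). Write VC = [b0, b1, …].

#0 0x87→b16/s0 MISS; vc=[]
#1 0x86→b16/s0 L1-HIT; vc=[]
#2 0xd5→b26/s2 MISS; vc=[]
#3 0xd0→b26/s2 L1-HIT; vc=[]
#4 0x60→b12/s4 MISS; vc=[]
#5 0xd5→b26/s2 L1-HIT; vc=[]
#6 0xaa→b21/s5 MISS; vc=[]
#7 0xd6→b26/s2 L1-HIT; vc=[]
#8 0x110→b34/s2 MISS; vc=[26]
#9 0xd2→b26/s2 VC-HIT; vc=[34]
#10 0x1af→b53/s5 MISS; vc=[34,21]
#11 0xac→b21/s5 VC-HIT; vc=[34,53]
#12 0xe0→b28/s4 MISS; vc=[34,53,12]
#13 0x92→b18/s2 MISS; vc=[34,53,12,26]
#14 0xa9→b21/s5 L1-HIT; vc=[34,53,12,26]

VC = [34, 53, 12, 26]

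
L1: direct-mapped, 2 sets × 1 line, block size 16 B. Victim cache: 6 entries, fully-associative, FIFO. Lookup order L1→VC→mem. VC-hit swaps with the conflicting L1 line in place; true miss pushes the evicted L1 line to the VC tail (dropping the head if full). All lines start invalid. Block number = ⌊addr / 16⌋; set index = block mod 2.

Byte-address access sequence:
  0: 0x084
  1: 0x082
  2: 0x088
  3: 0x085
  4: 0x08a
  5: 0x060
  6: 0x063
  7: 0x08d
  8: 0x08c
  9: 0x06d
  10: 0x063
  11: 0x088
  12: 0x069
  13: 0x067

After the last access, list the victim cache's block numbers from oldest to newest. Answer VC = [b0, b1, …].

#0 0x84→b8/s0 MISS; vc=[]
#1 0x82→b8/s0 L1-HIT; vc=[]
#2 0x88→b8/s0 L1-HIT; vc=[]
#3 0x85→b8/s0 L1-HIT; vc=[]
#4 0x8a→b8/s0 L1-HIT; vc=[]
#5 0x60→b6/s0 MISS; vc=[8]
#6 0x63→b6/s0 L1-HIT; vc=[8]
#7 0x8d→b8/s0 VC-HIT; vc=[6]
#8 0x8c→b8/s0 L1-HIT; vc=[6]
#9 0x6d→b6/s0 VC-HIT; vc=[8]
#10 0x63→b6/s0 L1-HIT; vc=[8]
#11 0x88→b8/s0 VC-HIT; vc=[6]
#12 0x69→b6/s0 VC-HIT; vc=[8]
#13 0x67→b6/s0 L1-HIT; vc=[8]

VC = [8]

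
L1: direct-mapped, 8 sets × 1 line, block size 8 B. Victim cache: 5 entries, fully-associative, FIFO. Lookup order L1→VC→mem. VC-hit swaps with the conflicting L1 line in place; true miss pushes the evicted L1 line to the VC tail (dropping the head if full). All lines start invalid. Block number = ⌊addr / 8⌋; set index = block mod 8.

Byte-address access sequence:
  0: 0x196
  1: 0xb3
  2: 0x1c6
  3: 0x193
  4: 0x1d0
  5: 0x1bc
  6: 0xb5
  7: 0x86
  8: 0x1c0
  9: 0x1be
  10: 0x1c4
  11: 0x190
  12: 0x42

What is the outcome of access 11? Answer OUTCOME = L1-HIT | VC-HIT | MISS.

OUTCOME = VC-HIT

  [0] addr=0x196 blk=50 s=2: MISS | VC []
  [1] addr=0xb3 blk=22 s=6: MISS | VC []
  [2] addr=0x1c6 blk=56 s=0: MISS | VC []
  [3] addr=0x193 blk=50 s=2: L1-HIT | VC []
  [4] addr=0x1d0 blk=58 s=2: MISS | VC [50]
  [5] addr=0x1bc blk=55 s=7: MISS | VC [50]
  [6] addr=0xb5 blk=22 s=6: L1-HIT | VC [50]
  [7] addr=0x86 blk=16 s=0: MISS | VC [50, 56]
  [8] addr=0x1c0 blk=56 s=0: VC-HIT | VC [50, 16]
  [9] addr=0x1be blk=55 s=7: L1-HIT | VC [50, 16]
  [10] addr=0x1c4 blk=56 s=0: L1-HIT | VC [50, 16]
  [11] addr=0x190 blk=50 s=2: VC-HIT | VC [58, 16]
  [12] addr=0x42 blk=8 s=0: MISS | VC [58, 16, 56]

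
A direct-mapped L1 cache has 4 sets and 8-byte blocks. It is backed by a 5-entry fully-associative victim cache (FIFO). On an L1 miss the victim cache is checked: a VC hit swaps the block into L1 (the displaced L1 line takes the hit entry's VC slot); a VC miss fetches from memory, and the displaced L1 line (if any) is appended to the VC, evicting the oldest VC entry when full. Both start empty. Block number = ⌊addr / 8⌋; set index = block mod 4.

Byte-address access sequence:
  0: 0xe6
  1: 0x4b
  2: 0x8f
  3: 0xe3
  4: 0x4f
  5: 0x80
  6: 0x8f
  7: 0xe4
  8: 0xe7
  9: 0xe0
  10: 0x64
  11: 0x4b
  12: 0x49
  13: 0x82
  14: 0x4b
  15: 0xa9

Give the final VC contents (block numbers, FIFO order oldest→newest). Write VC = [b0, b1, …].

#0 0xe6→b28/s0 MISS; vc=[]
#1 0x4b→b9/s1 MISS; vc=[]
#2 0x8f→b17/s1 MISS; vc=[9]
#3 0xe3→b28/s0 L1-HIT; vc=[9]
#4 0x4f→b9/s1 VC-HIT; vc=[17]
#5 0x80→b16/s0 MISS; vc=[17,28]
#6 0x8f→b17/s1 VC-HIT; vc=[9,28]
#7 0xe4→b28/s0 VC-HIT; vc=[9,16]
#8 0xe7→b28/s0 L1-HIT; vc=[9,16]
#9 0xe0→b28/s0 L1-HIT; vc=[9,16]
#10 0x64→b12/s0 MISS; vc=[9,16,28]
#11 0x4b→b9/s1 VC-HIT; vc=[17,16,28]
#12 0x49→b9/s1 L1-HIT; vc=[17,16,28]
#13 0x82→b16/s0 VC-HIT; vc=[17,12,28]
#14 0x4b→b9/s1 L1-HIT; vc=[17,12,28]
#15 0xa9→b21/s1 MISS; vc=[17,12,28,9]

VC = [17, 12, 28, 9]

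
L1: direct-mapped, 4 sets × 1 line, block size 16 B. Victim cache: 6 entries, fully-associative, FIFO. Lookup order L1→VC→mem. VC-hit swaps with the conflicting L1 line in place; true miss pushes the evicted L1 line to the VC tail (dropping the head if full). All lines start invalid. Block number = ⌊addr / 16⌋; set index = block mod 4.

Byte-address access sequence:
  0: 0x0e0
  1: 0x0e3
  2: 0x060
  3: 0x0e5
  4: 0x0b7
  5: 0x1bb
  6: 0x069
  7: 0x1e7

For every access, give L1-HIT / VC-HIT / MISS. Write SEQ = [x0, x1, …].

SEQ = [MISS, L1-HIT, MISS, VC-HIT, MISS, MISS, VC-HIT, MISS]

0: 0xe0 (blk 14, set 2) → MISS  vc=[]
1: 0xe3 (blk 14, set 2) → L1-HIT  vc=[]
2: 0x60 (blk 6, set 2) → MISS  vc=[14]
3: 0xe5 (blk 14, set 2) → VC-HIT  vc=[6]
4: 0xb7 (blk 11, set 3) → MISS  vc=[6]
5: 0x1bb (blk 27, set 3) → MISS  vc=[6, 11]
6: 0x69 (blk 6, set 2) → VC-HIT  vc=[14, 11]
7: 0x1e7 (blk 30, set 2) → MISS  vc=[14, 11, 6]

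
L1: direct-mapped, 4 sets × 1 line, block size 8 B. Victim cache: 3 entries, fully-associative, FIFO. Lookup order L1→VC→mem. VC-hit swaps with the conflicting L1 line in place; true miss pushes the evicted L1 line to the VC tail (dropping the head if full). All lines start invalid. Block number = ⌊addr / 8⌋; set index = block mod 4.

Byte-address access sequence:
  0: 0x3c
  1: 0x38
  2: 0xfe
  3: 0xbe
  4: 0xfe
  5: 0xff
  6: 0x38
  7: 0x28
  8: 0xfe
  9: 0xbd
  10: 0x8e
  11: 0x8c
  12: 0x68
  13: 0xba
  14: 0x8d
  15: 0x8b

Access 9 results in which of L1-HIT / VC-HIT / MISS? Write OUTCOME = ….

0: 0x3c (blk 7, set 3) → MISS  vc=[]
1: 0x38 (blk 7, set 3) → L1-HIT  vc=[]
2: 0xfe (blk 31, set 3) → MISS  vc=[7]
3: 0xbe (blk 23, set 3) → MISS  vc=[7, 31]
4: 0xfe (blk 31, set 3) → VC-HIT  vc=[7, 23]
5: 0xff (blk 31, set 3) → L1-HIT  vc=[7, 23]
6: 0x38 (blk 7, set 3) → VC-HIT  vc=[31, 23]
7: 0x28 (blk 5, set 1) → MISS  vc=[31, 23]
8: 0xfe (blk 31, set 3) → VC-HIT  vc=[7, 23]
9: 0xbd (blk 23, set 3) → VC-HIT  vc=[7, 31]
10: 0x8e (blk 17, set 1) → MISS  vc=[7, 31, 5]
11: 0x8c (blk 17, set 1) → L1-HIT  vc=[7, 31, 5]
12: 0x68 (blk 13, set 1) → MISS  vc=[31, 5, 17]
13: 0xba (blk 23, set 3) → L1-HIT  vc=[31, 5, 17]
14: 0x8d (blk 17, set 1) → VC-HIT  vc=[31, 5, 13]
15: 0x8b (blk 17, set 1) → L1-HIT  vc=[31, 5, 13]

OUTCOME = VC-HIT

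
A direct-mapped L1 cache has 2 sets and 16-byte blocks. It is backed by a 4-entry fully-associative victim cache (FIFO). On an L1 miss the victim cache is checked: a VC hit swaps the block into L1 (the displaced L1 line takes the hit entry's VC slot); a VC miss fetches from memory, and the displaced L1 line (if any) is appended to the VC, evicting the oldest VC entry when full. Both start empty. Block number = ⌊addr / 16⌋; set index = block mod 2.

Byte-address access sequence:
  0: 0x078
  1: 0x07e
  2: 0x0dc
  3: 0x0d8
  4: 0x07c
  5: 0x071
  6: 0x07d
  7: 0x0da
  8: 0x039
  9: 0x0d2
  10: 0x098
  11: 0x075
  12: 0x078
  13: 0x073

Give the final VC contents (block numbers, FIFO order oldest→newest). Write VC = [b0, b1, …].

VC = [9, 3, 13]

#0 0x78→b7/s1 MISS; vc=[]
#1 0x7e→b7/s1 L1-HIT; vc=[]
#2 0xdc→b13/s1 MISS; vc=[7]
#3 0xd8→b13/s1 L1-HIT; vc=[7]
#4 0x7c→b7/s1 VC-HIT; vc=[13]
#5 0x71→b7/s1 L1-HIT; vc=[13]
#6 0x7d→b7/s1 L1-HIT; vc=[13]
#7 0xda→b13/s1 VC-HIT; vc=[7]
#8 0x39→b3/s1 MISS; vc=[7,13]
#9 0xd2→b13/s1 VC-HIT; vc=[7,3]
#10 0x98→b9/s1 MISS; vc=[7,3,13]
#11 0x75→b7/s1 VC-HIT; vc=[9,3,13]
#12 0x78→b7/s1 L1-HIT; vc=[9,3,13]
#13 0x73→b7/s1 L1-HIT; vc=[9,3,13]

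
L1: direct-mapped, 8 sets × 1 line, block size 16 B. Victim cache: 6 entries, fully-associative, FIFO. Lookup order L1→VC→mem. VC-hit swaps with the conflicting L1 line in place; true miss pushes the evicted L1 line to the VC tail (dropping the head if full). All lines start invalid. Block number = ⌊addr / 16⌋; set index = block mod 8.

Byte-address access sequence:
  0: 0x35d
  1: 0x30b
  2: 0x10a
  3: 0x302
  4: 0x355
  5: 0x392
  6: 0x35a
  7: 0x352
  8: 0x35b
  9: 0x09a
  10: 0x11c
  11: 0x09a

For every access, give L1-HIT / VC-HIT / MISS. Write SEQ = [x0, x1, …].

SEQ = [MISS, MISS, MISS, VC-HIT, L1-HIT, MISS, L1-HIT, L1-HIT, L1-HIT, MISS, MISS, VC-HIT]

  [0] addr=0x35d blk=53 s=5: MISS | VC []
  [1] addr=0x30b blk=48 s=0: MISS | VC []
  [2] addr=0x10a blk=16 s=0: MISS | VC [48]
  [3] addr=0x302 blk=48 s=0: VC-HIT | VC [16]
  [4] addr=0x355 blk=53 s=5: L1-HIT | VC [16]
  [5] addr=0x392 blk=57 s=1: MISS | VC [16]
  [6] addr=0x35a blk=53 s=5: L1-HIT | VC [16]
  [7] addr=0x352 blk=53 s=5: L1-HIT | VC [16]
  [8] addr=0x35b blk=53 s=5: L1-HIT | VC [16]
  [9] addr=0x9a blk=9 s=1: MISS | VC [16, 57]
  [10] addr=0x11c blk=17 s=1: MISS | VC [16, 57, 9]
  [11] addr=0x9a blk=9 s=1: VC-HIT | VC [16, 57, 17]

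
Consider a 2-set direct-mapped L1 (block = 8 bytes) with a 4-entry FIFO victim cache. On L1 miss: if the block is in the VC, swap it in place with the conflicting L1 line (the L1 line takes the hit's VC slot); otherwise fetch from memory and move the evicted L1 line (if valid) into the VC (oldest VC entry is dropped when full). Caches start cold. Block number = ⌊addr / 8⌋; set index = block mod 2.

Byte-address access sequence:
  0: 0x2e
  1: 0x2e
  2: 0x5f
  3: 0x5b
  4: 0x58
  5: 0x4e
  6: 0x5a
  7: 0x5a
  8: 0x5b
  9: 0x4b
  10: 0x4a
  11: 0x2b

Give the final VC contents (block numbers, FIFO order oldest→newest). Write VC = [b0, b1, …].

0: 0x2e (blk 5, set 1) → MISS  vc=[]
1: 0x2e (blk 5, set 1) → L1-HIT  vc=[]
2: 0x5f (blk 11, set 1) → MISS  vc=[5]
3: 0x5b (blk 11, set 1) → L1-HIT  vc=[5]
4: 0x58 (blk 11, set 1) → L1-HIT  vc=[5]
5: 0x4e (blk 9, set 1) → MISS  vc=[5, 11]
6: 0x5a (blk 11, set 1) → VC-HIT  vc=[5, 9]
7: 0x5a (blk 11, set 1) → L1-HIT  vc=[5, 9]
8: 0x5b (blk 11, set 1) → L1-HIT  vc=[5, 9]
9: 0x4b (blk 9, set 1) → VC-HIT  vc=[5, 11]
10: 0x4a (blk 9, set 1) → L1-HIT  vc=[5, 11]
11: 0x2b (blk 5, set 1) → VC-HIT  vc=[9, 11]

VC = [9, 11]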